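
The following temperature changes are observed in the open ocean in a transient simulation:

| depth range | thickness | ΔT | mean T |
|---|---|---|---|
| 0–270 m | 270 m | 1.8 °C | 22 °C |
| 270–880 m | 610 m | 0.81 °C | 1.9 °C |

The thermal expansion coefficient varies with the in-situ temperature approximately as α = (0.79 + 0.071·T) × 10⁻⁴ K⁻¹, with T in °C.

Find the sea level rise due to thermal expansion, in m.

Layer 1: α = (0.79 + 0.071×22)×10⁻⁴ = 2.352×10⁻⁴ K⁻¹
Layer 2: α = (0.79 + 0.071×1.9)×10⁻⁴ = 0.9249×10⁻⁴ K⁻¹
Layer 1: 270 × 1.8 × 2.352×10⁻⁴ = 0.1143072 m
0.81 × 0.9249×10⁻⁴ × 610 = 0.045699309 m
Δh = 0.1143072 + 0.045699309 = 0.160006509 m ≈ 0.160 m

Δh ≈ 0.160 m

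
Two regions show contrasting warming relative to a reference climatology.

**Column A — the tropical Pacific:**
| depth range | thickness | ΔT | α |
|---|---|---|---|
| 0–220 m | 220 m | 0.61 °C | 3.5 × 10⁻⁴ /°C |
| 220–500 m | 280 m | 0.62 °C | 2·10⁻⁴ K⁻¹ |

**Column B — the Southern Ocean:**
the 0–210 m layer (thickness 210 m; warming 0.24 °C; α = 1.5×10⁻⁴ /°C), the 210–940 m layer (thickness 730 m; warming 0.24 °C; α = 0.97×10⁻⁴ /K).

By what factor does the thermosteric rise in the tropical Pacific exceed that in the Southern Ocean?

A 0–220 m: 3.5×10⁻⁴ × 220 × 0.61 = 0.04697 m
A Layer 2: 0.62 × 280 × 2×10⁻⁴ = 0.03472 m
A total: 0.08169 m
B 0–210 m: 210 × 1.5×10⁻⁴ × 0.24 = 0.00756 m
B 0.24 × 730 × 0.97×10⁻⁴ = 0.0169944 m
B total: 0.0245544 m
Ratio: 0.08169 / 0.0245544 ≈ 3.327

a factor of 3.33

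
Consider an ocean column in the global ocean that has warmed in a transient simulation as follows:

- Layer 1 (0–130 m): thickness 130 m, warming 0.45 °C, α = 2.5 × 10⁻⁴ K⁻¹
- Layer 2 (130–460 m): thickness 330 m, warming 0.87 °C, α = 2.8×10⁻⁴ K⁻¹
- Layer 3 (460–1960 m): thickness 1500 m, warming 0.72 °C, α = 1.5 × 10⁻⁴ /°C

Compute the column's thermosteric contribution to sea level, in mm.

about 257 mm

0–130 m: 2.5×10⁻⁴ × 0.45 × 130 = 0.014625 m
130–460 m: 2.8×10⁻⁴ × 330 × 0.87 = 0.080388 m
460–1960 m: 1500 × 0.72 × 1.5×10⁻⁴ = 0.16200 m
Δh = 0.014625 + 0.080388 + 0.16200 = 0.257013 m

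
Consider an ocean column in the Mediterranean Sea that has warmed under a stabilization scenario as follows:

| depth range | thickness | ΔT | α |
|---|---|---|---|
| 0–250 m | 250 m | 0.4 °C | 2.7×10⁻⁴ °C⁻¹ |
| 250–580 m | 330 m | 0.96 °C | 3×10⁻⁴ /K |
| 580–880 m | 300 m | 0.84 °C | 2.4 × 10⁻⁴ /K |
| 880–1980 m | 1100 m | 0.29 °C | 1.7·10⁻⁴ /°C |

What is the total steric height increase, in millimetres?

Layer 1: 2.7×10⁻⁴ × 250 × 0.4 = 0.02700 m
250–580 m: 330 × 3×10⁻⁴ × 0.96 = 0.09504 m
300 × 0.84 × 2.4×10⁻⁴ = 0.06048 m
Layer 4: 1100 × 0.29 × 1.7×10⁻⁴ = 0.05423 m
Δh = 0.02700 + 0.09504 + 0.06048 + 0.05423 = 0.23675 m

Δh = 240 mm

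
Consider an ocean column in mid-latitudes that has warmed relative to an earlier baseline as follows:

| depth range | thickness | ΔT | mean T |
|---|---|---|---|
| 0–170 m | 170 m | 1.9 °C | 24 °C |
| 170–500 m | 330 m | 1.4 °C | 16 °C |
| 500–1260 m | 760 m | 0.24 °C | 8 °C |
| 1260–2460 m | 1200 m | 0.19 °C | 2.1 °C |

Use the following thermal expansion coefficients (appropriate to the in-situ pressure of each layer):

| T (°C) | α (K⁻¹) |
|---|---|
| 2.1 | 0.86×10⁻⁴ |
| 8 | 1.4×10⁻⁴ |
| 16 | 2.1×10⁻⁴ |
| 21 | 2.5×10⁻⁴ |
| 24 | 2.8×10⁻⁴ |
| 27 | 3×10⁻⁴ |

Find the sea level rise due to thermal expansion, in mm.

233 mm of thermosteric rise

Layer 1 at 24 °C → α = 2.8×10⁻⁴ K⁻¹
Layer 2 at 16 °C → α = 2.1×10⁻⁴ K⁻¹
Layer 3 at 8 °C → α = 1.4×10⁻⁴ K⁻¹
Layer 4 at 2.1 °C → α = 0.86×10⁻⁴ K⁻¹
1.9 × 2.8×10⁻⁴ × 170 = 0.09044 m
170–500 m: 330 × 2.1×10⁻⁴ × 1.4 = 0.09702 m
500–1260 m: 1.4×10⁻⁴ × 760 × 0.24 = 0.025536 m
0.86×10⁻⁴ × 1200 × 0.19 = 0.019608 m
Δh = 0.09044 + 0.09702 + 0.025536 + 0.019608 = 0.232604 m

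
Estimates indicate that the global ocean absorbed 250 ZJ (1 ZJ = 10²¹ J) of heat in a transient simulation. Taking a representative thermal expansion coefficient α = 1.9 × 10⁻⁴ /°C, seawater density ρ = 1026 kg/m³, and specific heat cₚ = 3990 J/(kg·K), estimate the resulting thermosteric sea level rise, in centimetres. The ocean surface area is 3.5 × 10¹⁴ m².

Δh ≈ 3.32 cm

Per unit area: Q = 250×10²¹ / (3.5×10¹⁴) ≈ 7.143×10⁸ J/m²
Δh = αQ/(ρcₚ) = 1.9×10⁻⁴ × 7.143×10⁸ / (1026 × 3990) ≈ 0.033152 m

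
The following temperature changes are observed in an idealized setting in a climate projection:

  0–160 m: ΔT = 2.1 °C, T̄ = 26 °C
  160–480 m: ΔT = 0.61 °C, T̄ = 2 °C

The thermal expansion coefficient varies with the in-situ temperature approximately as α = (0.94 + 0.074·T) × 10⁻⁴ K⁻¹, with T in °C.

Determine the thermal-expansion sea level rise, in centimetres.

about 11.7 cm

Layer 1: α = (0.94 + 0.074×26)×10⁻⁴ = 2.864×10⁻⁴ K⁻¹
Layer 2: α = (0.94 + 0.074×2)×10⁻⁴ = 1.088×10⁻⁴ K⁻¹
Layer 1: 2.1 × 2.864×10⁻⁴ × 160 = 0.0962304 m
Layer 2: 320 × 1.088×10⁻⁴ × 0.61 = 0.02123776 m
Δh = 0.0962304 + 0.02123776 = 0.11746816 m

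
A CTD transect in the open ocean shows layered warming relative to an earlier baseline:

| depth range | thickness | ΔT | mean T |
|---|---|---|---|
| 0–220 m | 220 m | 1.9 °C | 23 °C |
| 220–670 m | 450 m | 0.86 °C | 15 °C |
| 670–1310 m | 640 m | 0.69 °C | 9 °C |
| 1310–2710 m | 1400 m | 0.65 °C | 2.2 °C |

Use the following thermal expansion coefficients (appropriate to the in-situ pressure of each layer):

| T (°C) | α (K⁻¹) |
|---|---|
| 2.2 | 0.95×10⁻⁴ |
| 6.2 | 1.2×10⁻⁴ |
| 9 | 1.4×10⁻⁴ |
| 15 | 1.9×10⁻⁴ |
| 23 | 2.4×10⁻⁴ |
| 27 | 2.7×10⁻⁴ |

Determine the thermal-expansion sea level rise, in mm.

Layer 1 at 23 °C → α = 2.4×10⁻⁴ K⁻¹
Layer 2 at 15 °C → α = 1.9×10⁻⁴ K⁻¹
Layer 3 at 9 °C → α = 1.4×10⁻⁴ K⁻¹
Layer 4 at 2.2 °C → α = 0.95×10⁻⁴ K⁻¹
Layer 1: 1.9 × 2.4×10⁻⁴ × 220 = 0.10032 m
220–670 m: 450 × 1.9×10⁻⁴ × 0.86 = 0.07353 m
670–1310 m: 0.69 × 1.4×10⁻⁴ × 640 = 0.061824 m
1310–2710 m: 0.95×10⁻⁴ × 0.65 × 1400 = 0.08645 m
Δh = 0.10032 + 0.07353 + 0.061824 + 0.08645 = 0.322124 m ≈ 322 mm

Δh = 322 mm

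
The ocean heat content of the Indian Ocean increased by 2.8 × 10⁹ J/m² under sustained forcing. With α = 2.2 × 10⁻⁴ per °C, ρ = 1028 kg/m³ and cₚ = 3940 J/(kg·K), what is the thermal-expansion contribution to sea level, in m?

Δh = αQ/(ρcₚ) = 2.2×10⁻⁴ × 2.8×10⁹ / (1028 × 3940) ≈ 0.15209 m

Δh = 0.15 m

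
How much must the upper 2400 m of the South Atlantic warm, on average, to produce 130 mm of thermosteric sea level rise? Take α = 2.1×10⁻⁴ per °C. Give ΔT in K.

about 0.26 K

ΔT = Δh/(αH) = 0.13 / (2.1×10⁻⁴ × 2400) ≈ 0.2579 K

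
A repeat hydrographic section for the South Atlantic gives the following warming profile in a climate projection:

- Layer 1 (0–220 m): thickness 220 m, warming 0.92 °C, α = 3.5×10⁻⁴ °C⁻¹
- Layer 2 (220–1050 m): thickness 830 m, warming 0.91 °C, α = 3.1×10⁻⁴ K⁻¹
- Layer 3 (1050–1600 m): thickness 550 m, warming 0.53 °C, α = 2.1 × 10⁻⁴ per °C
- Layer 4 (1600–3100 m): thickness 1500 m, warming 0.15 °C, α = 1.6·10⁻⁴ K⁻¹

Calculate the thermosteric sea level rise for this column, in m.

Δh ≈ 0.402 m

0–220 m: 3.5×10⁻⁴ × 220 × 0.92 = 0.07084 m
220–1050 m: 0.91 × 3.1×10⁻⁴ × 830 = 0.234143 m
550 × 2.1×10⁻⁴ × 0.53 = 0.061215 m
1600–3100 m: 1500 × 1.6×10⁻⁴ × 0.15 = 0.03600 m
Δh = 0.07084 + 0.234143 + 0.061215 + 0.03600 = 0.402198 m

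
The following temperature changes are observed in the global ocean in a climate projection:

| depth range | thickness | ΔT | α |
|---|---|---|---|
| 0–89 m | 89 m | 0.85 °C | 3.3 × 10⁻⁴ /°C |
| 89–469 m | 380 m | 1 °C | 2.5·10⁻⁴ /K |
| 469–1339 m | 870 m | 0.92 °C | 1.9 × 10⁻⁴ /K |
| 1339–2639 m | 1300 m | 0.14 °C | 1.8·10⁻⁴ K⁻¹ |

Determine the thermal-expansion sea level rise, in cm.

about 30 cm

Layer 1: 3.3×10⁻⁴ × 89 × 0.85 = 0.0249645 m
1 × 380 × 2.5×10⁻⁴ = 0.09500 m
469–1339 m: 870 × 0.92 × 1.9×10⁻⁴ = 0.152076 m
1300 × 0.14 × 1.8×10⁻⁴ = 0.03276 m
Δh = 0.0249645 + 0.09500 + 0.152076 + 0.03276 = 0.3048005 m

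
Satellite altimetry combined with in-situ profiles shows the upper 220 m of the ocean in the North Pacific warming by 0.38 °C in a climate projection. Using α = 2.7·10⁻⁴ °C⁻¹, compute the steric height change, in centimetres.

Δh = αΔT·H = 2.7×10⁻⁴ × 0.38 × 220 = 0.022572 m

2.3 cm of thermosteric rise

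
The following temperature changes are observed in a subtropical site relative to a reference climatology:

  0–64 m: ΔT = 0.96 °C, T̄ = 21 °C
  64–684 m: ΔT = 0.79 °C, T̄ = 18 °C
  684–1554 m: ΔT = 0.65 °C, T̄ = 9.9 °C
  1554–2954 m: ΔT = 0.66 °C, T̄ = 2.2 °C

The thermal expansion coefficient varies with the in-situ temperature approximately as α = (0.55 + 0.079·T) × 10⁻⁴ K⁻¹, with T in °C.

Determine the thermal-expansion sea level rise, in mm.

Δh ≈ 252 mm

Layer 1: α = (0.55 + 0.079×21)×10⁻⁴ = 2.209×10⁻⁴ K⁻¹
Layer 2: α = (0.55 + 0.079×18)×10⁻⁴ = 1.972×10⁻⁴ K⁻¹
Layer 3: α = (0.55 + 0.079×9.9)×10⁻⁴ = 1.3321×10⁻⁴ K⁻¹
Layer 4: α = (0.55 + 0.079×2.2)×10⁻⁴ = 0.7238×10⁻⁴ K⁻¹
0–64 m: 0.96 × 64 × 2.209×10⁻⁴ = 0.013572096 m
Layer 2: 620 × 1.972×10⁻⁴ × 0.79 = 0.09658856 m
1.3321×10⁻⁴ × 870 × 0.65 = 0.075330255 m
1554–2954 m: 0.66 × 0.7238×10⁻⁴ × 1400 = 0.06687912 m
Δh = 0.013572096 + 0.09658856 + 0.075330255 + 0.06687912 = 0.252370031 m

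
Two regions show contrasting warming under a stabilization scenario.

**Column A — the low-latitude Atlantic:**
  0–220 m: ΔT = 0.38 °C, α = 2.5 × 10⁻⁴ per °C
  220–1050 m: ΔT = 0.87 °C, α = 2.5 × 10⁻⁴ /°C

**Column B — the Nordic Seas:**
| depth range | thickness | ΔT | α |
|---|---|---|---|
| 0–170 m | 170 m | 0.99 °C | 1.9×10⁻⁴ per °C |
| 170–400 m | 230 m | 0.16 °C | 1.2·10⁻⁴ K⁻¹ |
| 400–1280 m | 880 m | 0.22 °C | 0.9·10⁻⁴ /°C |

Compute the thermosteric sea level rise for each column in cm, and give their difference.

A: 20 cm; B: 5.4 cm; difference 15 cm

A 0–220 m: 2.5×10⁻⁴ × 220 × 0.38 = 0.02090 m
A 220–1050 m: 830 × 0.87 × 2.5×10⁻⁴ = 0.180525 m
A total: 0.201425 m
B Layer 1: 170 × 1.9×10⁻⁴ × 0.99 = 0.031977 m
B 170–400 m: 1.2×10⁻⁴ × 0.16 × 230 = 0.004416 m
B 400–1280 m: 880 × 0.22 × 0.9×10⁻⁴ = 0.017424 m
B total: 0.053817 m
Difference: 0.201425 − 0.053817 = 0.147608 m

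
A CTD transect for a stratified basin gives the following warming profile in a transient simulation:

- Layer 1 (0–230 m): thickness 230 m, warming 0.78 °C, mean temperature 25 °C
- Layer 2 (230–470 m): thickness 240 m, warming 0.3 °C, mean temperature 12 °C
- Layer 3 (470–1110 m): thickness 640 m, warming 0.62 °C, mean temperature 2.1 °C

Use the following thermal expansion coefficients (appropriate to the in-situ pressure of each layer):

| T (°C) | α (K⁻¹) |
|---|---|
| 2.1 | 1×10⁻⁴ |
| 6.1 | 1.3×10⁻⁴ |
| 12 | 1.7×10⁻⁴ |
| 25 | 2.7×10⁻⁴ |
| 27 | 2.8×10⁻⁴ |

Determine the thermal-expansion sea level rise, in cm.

10.0 cm of thermosteric rise

Layer 1 at 25 °C → α = 2.7×10⁻⁴ K⁻¹
Layer 2 at 12 °C → α = 1.7×10⁻⁴ K⁻¹
Layer 3 at 2.1 °C → α = 1×10⁻⁴ K⁻¹
2.7×10⁻⁴ × 230 × 0.78 = 0.048438 m
Layer 2: 240 × 1.7×10⁻⁴ × 0.3 = 0.01224 m
470–1110 m: 0.62 × 640 × 1×10⁻⁴ = 0.03968 m
Δh = 0.048438 + 0.01224 + 0.03968 = 0.100358 m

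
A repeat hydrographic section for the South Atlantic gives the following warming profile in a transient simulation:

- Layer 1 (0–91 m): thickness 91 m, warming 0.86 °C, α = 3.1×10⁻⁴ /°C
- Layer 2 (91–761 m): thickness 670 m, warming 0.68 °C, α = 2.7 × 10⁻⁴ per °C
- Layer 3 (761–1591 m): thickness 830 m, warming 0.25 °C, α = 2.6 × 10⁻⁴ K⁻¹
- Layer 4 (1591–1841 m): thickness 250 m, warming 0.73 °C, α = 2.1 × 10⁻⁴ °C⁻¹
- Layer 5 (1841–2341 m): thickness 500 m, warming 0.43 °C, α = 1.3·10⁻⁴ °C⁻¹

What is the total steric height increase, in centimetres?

26.7 cm of thermosteric rise

0–91 m: 3.1×10⁻⁴ × 91 × 0.86 = 0.0242606 m
91–761 m: 2.7×10⁻⁴ × 670 × 0.68 = 0.123012 m
0.25 × 830 × 2.6×10⁻⁴ = 0.05395 m
250 × 0.73 × 2.1×10⁻⁴ = 0.038325 m
Layer 5: 0.43 × 1.3×10⁻⁴ × 500 = 0.02795 m
Δh = 0.0242606 + 0.123012 + 0.05395 + 0.038325 + 0.02795 = 0.2674976 m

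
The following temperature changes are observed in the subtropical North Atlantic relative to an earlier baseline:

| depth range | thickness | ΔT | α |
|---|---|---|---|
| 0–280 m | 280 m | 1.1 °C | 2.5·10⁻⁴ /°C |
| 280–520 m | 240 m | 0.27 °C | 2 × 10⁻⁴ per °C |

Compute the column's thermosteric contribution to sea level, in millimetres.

Layer 1: 2.5×10⁻⁴ × 280 × 1.1 = 0.07700 m
Layer 2: 240 × 0.27 × 2×10⁻⁴ = 0.01296 m
Δh = 0.07700 + 0.01296 = 0.08996 m

90 mm of thermosteric rise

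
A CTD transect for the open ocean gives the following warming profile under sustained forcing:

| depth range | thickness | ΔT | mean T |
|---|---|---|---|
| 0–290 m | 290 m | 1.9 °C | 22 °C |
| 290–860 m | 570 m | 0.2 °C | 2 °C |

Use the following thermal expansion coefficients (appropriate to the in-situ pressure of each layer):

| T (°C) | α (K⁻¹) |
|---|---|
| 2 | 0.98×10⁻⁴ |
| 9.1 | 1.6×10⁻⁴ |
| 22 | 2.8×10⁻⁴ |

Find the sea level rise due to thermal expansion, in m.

Layer 1 at 22 °C → α = 2.8×10⁻⁴ K⁻¹
Layer 2 at 2 °C → α = 0.98×10⁻⁴ K⁻¹
0–290 m: 2.8×10⁻⁴ × 1.9 × 290 = 0.15428 m
0.98×10⁻⁴ × 0.2 × 570 = 0.011172 m
Δh = 0.15428 + 0.011172 = 0.165452 m

about 0.17 m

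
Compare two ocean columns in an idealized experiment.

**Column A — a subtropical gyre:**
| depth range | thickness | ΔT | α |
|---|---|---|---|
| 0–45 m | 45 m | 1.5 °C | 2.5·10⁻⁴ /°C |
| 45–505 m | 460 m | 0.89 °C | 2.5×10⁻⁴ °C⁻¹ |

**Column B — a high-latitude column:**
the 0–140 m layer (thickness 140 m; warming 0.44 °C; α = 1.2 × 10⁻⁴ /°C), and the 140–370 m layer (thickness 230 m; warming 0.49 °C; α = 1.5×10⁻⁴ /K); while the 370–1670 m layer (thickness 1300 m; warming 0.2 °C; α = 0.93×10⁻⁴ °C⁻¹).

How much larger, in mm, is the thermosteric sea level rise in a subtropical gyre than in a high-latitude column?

A 2.5×10⁻⁴ × 1.5 × 45 = 0.016875 m
A 460 × 2.5×10⁻⁴ × 0.89 = 0.10235 m
A total: 0.119225 m
B 140 × 1.2×10⁻⁴ × 0.44 = 0.007392 m
B 1.5×10⁻⁴ × 0.49 × 230 = 0.016905 m
B 370–1670 m: 0.2 × 1300 × 0.93×10⁻⁴ = 0.02418 m
B total: 0.048477 m
Difference: 0.119225 − 0.048477 = 0.070748 m

71 mm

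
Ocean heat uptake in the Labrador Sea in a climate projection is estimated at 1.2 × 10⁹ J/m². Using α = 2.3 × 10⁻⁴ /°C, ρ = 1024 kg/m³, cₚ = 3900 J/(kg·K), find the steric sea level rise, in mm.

Δh = αQ/(ρcₚ) = 2.3×10⁻⁴ × 1.2×10⁹ / (1024 × 3900) ≈ 0.069111 m

about 69.1 mm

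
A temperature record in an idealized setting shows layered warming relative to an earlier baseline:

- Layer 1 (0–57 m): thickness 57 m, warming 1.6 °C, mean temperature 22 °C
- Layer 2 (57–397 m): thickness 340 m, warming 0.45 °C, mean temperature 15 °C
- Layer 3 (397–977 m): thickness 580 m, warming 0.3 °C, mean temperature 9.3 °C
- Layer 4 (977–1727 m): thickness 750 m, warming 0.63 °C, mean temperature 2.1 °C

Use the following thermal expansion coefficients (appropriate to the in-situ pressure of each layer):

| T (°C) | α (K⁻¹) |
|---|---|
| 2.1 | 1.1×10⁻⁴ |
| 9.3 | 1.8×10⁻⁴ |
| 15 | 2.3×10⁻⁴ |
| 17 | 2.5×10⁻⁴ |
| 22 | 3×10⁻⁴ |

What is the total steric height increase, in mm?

Layer 1 at 22 °C → α = 3×10⁻⁴ K⁻¹
Layer 2 at 15 °C → α = 2.3×10⁻⁴ K⁻¹
Layer 3 at 9.3 °C → α = 1.8×10⁻⁴ K⁻¹
Layer 4 at 2.1 °C → α = 1.1×10⁻⁴ K⁻¹
Layer 1: 3×10⁻⁴ × 57 × 1.6 = 0.02736 m
57–397 m: 2.3×10⁻⁴ × 340 × 0.45 = 0.03519 m
580 × 0.3 × 1.8×10⁻⁴ = 0.03132 m
977–1727 m: 0.63 × 1.1×10⁻⁴ × 750 = 0.051975 m
Δh = 0.02736 + 0.03519 + 0.03132 + 0.051975 = 0.145845 m ≈ 150 mm

150 mm of thermosteric rise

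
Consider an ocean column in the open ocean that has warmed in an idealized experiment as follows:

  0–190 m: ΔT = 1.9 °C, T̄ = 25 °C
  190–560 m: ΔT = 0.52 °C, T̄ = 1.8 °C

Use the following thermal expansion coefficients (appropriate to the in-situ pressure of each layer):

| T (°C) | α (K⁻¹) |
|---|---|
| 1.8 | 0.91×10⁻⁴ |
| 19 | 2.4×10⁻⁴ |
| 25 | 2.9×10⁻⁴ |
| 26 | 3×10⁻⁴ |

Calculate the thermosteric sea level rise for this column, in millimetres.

about 120 mm

Layer 1 at 25 °C → α = 2.9×10⁻⁴ K⁻¹
Layer 2 at 1.8 °C → α = 0.91×10⁻⁴ K⁻¹
190 × 2.9×10⁻⁴ × 1.9 = 0.10469 m
0.52 × 0.91×10⁻⁴ × 370 = 0.0175084 m
Δh = 0.10469 + 0.0175084 = 0.1221984 m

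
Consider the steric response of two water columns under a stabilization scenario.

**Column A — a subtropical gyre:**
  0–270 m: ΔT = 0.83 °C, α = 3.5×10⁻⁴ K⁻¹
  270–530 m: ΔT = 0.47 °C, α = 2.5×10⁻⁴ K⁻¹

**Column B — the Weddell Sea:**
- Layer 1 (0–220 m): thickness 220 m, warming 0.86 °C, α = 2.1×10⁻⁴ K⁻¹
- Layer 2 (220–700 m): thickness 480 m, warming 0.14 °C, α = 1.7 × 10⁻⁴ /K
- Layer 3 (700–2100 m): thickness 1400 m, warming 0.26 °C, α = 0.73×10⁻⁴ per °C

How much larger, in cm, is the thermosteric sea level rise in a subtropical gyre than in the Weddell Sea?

A 0–270 m: 0.83 × 270 × 3.5×10⁻⁴ = 0.078435 m
A 270–530 m: 2.5×10⁻⁴ × 0.47 × 260 = 0.03055 m
A total: 0.108985 m
B Layer 1: 0.86 × 220 × 2.1×10⁻⁴ = 0.039732 m
B 220–700 m: 0.14 × 480 × 1.7×10⁻⁴ = 0.011424 m
B 0.26 × 1400 × 0.73×10⁻⁴ = 0.026572 m
B total: 0.077728 m
Difference: 0.108985 − 0.077728 = 0.031257 m

3.1 cm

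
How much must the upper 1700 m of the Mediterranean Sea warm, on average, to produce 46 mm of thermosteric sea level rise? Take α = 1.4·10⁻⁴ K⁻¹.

0.193 °C

ΔT = Δh/(αH) = 0.046 / (1.4×10⁻⁴ × 1700) ≈ 0.1933 °C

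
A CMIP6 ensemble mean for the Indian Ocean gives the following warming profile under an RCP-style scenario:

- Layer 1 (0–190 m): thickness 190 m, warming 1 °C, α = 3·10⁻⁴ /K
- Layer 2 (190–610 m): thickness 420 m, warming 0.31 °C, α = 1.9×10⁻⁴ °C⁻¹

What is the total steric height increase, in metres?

0–190 m: 1 × 190 × 3×10⁻⁴ = 0.05700 m
1.9×10⁻⁴ × 420 × 0.31 = 0.024738 m
Δh = 0.05700 + 0.024738 = 0.081738 m

about 0.0817 m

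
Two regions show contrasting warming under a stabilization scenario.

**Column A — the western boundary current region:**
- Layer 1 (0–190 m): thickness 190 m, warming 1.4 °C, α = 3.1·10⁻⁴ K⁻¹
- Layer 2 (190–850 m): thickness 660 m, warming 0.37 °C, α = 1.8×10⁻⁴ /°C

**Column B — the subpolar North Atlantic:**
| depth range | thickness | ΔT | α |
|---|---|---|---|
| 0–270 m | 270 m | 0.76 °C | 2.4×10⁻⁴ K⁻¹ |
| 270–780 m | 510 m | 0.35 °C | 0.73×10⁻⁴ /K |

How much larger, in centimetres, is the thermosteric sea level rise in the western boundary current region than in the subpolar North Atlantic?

Δh_A − Δh_B ≈ 6.4 cm

A Layer 1: 1.4 × 3.1×10⁻⁴ × 190 = 0.08246 m
A 0.37 × 1.8×10⁻⁴ × 660 = 0.043956 m
A total: 0.126416 m
B 0–270 m: 0.76 × 2.4×10⁻⁴ × 270 = 0.049248 m
B Layer 2: 0.35 × 510 × 0.73×10⁻⁴ = 0.0130305 m
B total: 0.0622785 m
Difference: 0.126416 − 0.0622785 = 0.0641375 m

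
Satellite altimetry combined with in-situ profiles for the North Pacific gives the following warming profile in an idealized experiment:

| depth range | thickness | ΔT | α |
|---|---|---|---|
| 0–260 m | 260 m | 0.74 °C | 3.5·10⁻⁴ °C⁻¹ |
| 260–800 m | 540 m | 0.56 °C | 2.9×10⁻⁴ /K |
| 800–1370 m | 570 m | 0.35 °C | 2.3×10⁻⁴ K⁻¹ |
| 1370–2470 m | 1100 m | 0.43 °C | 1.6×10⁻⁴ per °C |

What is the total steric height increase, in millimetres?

0.74 × 260 × 3.5×10⁻⁴ = 0.06734 m
Layer 2: 0.56 × 540 × 2.9×10⁻⁴ = 0.087696 m
Layer 3: 570 × 2.3×10⁻⁴ × 0.35 = 0.045885 m
Layer 4: 1.6×10⁻⁴ × 0.43 × 1100 = 0.07568 m
Δh = 0.06734 + 0.087696 + 0.045885 + 0.07568 = 0.276601 m ≈ 280 mm

Δh ≈ 280 mm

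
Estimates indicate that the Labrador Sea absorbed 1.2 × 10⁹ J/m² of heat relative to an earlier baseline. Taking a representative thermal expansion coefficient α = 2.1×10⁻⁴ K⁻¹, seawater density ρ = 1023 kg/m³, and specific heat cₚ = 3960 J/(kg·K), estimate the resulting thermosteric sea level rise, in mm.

Δh = αQ/(ρcₚ) = 2.1×10⁻⁴ × 1.2×10⁹ / (1023 × 3960) ≈ 0.062206 m

about 62.2 mm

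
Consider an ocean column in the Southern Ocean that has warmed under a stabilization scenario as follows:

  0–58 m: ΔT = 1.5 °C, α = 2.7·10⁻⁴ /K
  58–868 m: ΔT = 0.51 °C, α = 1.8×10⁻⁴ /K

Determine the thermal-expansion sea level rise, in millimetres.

0–58 m: 1.5 × 2.7×10⁻⁴ × 58 = 0.02349 m
1.8×10⁻⁴ × 0.51 × 810 = 0.074358 m
Δh = 0.02349 + 0.074358 = 0.097848 m

Δh ≈ 98 mm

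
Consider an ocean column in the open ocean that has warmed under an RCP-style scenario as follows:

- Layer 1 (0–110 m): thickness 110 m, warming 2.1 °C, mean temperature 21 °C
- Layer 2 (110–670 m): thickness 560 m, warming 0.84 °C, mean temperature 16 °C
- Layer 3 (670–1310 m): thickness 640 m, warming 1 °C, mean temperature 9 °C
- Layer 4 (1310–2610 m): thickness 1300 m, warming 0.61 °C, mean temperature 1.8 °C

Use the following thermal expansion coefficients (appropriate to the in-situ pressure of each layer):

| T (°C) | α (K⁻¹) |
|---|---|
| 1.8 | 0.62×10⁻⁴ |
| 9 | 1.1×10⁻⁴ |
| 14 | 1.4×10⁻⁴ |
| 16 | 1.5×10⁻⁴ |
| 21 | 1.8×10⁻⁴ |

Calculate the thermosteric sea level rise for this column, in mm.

Δh = 230 mm

Layer 1 at 21 °C → α = 1.8×10⁻⁴ K⁻¹
Layer 2 at 16 °C → α = 1.5×10⁻⁴ K⁻¹
Layer 3 at 9 °C → α = 1.1×10⁻⁴ K⁻¹
Layer 4 at 1.8 °C → α = 0.62×10⁻⁴ K⁻¹
1.8×10⁻⁴ × 110 × 2.1 = 0.04158 m
110–670 m: 0.84 × 560 × 1.5×10⁻⁴ = 0.07056 m
640 × 1.1×10⁻⁴ × 1 = 0.07040 m
1310–2610 m: 1300 × 0.62×10⁻⁴ × 0.61 = 0.049166 m
Δh = 0.04158 + 0.07056 + 0.07040 + 0.049166 = 0.231706 m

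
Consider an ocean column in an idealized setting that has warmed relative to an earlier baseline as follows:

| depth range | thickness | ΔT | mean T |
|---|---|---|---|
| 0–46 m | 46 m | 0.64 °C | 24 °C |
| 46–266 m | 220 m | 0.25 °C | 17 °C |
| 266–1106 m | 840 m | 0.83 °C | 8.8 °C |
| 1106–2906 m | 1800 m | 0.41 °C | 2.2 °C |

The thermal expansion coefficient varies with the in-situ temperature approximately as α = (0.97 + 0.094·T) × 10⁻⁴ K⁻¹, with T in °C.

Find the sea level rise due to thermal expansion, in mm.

Δh = 240 mm

Layer 1: α = (0.97 + 0.094×24)×10⁻⁴ = 3.226×10⁻⁴ K⁻¹
Layer 2: α = (0.97 + 0.094×17)×10⁻⁴ = 2.568×10⁻⁴ K⁻¹
Layer 3: α = (0.97 + 0.094×8.8)×10⁻⁴ = 1.7972×10⁻⁴ K⁻¹
Layer 4: α = (0.97 + 0.094×2.2)×10⁻⁴ = 1.1768×10⁻⁴ K⁻¹
Layer 1: 46 × 0.64 × 3.226×10⁻⁴ = 0.009497344 m
0.25 × 2.568×10⁻⁴ × 220 = 0.014124 m
0.83 × 1.7972×10⁻⁴ × 840 = 0.125300784 m
1106–2906 m: 1.1768×10⁻⁴ × 1800 × 0.41 = 0.08684784 m
Δh = 0.009497344 + 0.014124 + 0.125300784 + 0.08684784 = 0.235769968 m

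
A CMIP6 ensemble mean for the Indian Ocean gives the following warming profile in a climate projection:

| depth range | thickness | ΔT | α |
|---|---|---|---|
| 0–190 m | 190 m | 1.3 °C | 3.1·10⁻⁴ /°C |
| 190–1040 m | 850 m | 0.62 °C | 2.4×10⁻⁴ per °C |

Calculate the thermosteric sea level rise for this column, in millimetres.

0–190 m: 1.3 × 190 × 3.1×10⁻⁴ = 0.07657 m
0.62 × 2.4×10⁻⁴ × 850 = 0.12648 m
Δh = 0.07657 + 0.12648 = 0.20305 m

203 mm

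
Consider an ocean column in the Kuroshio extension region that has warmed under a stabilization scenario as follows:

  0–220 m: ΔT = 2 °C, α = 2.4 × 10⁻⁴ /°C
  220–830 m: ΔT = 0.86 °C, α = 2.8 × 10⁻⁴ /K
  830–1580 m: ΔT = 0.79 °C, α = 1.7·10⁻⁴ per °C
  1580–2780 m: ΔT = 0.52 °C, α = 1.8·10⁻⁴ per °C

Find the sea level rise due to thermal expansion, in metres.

0–220 m: 220 × 2 × 2.4×10⁻⁴ = 0.10560 m
220–830 m: 610 × 0.86 × 2.8×10⁻⁴ = 0.146888 m
830–1580 m: 750 × 1.7×10⁻⁴ × 0.79 = 0.100725 m
Layer 4: 1200 × 1.8×10⁻⁴ × 0.52 = 0.11232 m
Δh = 0.10560 + 0.146888 + 0.100725 + 0.11232 = 0.465533 m

0.47 m of thermosteric rise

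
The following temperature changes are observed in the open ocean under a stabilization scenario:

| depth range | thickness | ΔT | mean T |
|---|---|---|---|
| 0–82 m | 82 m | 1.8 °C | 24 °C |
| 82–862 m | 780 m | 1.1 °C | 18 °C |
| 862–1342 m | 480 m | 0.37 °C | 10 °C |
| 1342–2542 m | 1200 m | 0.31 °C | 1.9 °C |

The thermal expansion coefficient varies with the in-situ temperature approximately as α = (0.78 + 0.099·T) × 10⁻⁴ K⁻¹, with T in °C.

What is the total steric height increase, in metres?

Layer 1: α = (0.78 + 0.099×24)×10⁻⁴ = 3.156×10⁻⁴ K⁻¹
Layer 2: α = (0.78 + 0.099×18)×10⁻⁴ = 2.562×10⁻⁴ K⁻¹
Layer 3: α = (0.78 + 0.099×10)×10⁻⁴ = 1.77×10⁻⁴ K⁻¹
Layer 4: α = (0.78 + 0.099×1.9)×10⁻⁴ = 0.9681×10⁻⁴ K⁻¹
3.156×10⁻⁴ × 1.8 × 82 = 0.04658256 m
Layer 2: 1.1 × 2.562×10⁻⁴ × 780 = 0.2198196 m
0.37 × 480 × 1.77×10⁻⁴ = 0.0314352 m
1342–2542 m: 0.9681×10⁻⁴ × 1200 × 0.31 = 0.03601332 m
Δh = 0.04658256 + 0.2198196 + 0.0314352 + 0.03601332 = 0.33385068 m ≈ 0.334 m

about 0.334 m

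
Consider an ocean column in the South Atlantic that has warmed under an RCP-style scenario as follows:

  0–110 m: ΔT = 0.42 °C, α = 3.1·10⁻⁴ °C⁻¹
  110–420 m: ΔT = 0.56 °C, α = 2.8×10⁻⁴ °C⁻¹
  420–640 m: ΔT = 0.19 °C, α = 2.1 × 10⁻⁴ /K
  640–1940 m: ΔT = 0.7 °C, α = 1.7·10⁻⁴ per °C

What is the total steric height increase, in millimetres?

Δh = 226 mm

110 × 0.42 × 3.1×10⁻⁴ = 0.014322 m
110–420 m: 0.56 × 310 × 2.8×10⁻⁴ = 0.048608 m
420–640 m: 220 × 2.1×10⁻⁴ × 0.19 = 0.008778 m
640–1940 m: 0.7 × 1300 × 1.7×10⁻⁴ = 0.15470 m
Δh = 0.014322 + 0.048608 + 0.008778 + 0.15470 = 0.226408 m ≈ 226 mm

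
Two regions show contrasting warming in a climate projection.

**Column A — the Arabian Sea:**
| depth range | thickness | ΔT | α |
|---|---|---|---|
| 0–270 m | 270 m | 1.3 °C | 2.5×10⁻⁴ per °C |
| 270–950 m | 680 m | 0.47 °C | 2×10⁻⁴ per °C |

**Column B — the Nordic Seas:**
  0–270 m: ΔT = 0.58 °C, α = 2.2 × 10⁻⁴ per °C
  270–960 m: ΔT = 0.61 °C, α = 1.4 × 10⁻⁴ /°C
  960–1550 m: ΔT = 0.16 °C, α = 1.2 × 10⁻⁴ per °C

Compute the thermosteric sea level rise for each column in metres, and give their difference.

A: 0.152 m; B: 0.105 m; difference 0.0470 m

A Layer 1: 270 × 1.3 × 2.5×10⁻⁴ = 0.08775 m
A Layer 2: 2×10⁻⁴ × 0.47 × 680 = 0.06392 m
A total: 0.15167 m
B 0.58 × 270 × 2.2×10⁻⁴ = 0.034452 m
B 270–960 m: 1.4×10⁻⁴ × 0.61 × 690 = 0.058926 m
B 960–1550 m: 1.2×10⁻⁴ × 590 × 0.16 = 0.011328 m
B total: 0.104706 m
Difference: 0.15167 − 0.104706 = 0.046964 m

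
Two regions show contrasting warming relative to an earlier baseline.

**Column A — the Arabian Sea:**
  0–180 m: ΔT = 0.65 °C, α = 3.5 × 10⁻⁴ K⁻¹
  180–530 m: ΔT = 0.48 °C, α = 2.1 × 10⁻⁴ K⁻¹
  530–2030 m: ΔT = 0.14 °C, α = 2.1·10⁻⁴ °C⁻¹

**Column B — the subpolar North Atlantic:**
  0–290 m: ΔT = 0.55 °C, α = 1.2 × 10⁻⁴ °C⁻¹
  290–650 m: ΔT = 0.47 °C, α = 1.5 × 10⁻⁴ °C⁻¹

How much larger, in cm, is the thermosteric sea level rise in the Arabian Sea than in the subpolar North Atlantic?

A Layer 1: 0.65 × 180 × 3.5×10⁻⁴ = 0.04095 m
A Layer 2: 350 × 2.1×10⁻⁴ × 0.48 = 0.03528 m
A 1500 × 2.1×10⁻⁴ × 0.14 = 0.04410 m
A total: 0.12033 m
B Layer 1: 0.55 × 290 × 1.2×10⁻⁴ = 0.01914 m
B 1.5×10⁻⁴ × 360 × 0.47 = 0.02538 m
B total: 0.04452 m
Difference: 0.12033 − 0.04452 = 0.07581 m

7.6 cm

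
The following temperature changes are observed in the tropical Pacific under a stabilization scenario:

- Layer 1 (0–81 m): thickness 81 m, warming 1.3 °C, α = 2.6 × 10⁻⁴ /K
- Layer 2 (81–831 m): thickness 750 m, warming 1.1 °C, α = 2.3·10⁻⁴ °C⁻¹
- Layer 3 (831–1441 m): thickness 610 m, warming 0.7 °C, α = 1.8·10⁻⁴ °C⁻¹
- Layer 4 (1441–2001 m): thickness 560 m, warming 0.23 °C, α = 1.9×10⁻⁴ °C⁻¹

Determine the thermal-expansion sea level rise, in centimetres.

31.8 cm of thermosteric rise

Layer 1: 1.3 × 81 × 2.6×10⁻⁴ = 0.027378 m
81–831 m: 2.3×10⁻⁴ × 750 × 1.1 = 0.18975 m
831–1441 m: 1.8×10⁻⁴ × 610 × 0.7 = 0.07686 m
560 × 0.23 × 1.9×10⁻⁴ = 0.024472 m
Δh = 0.027378 + 0.18975 + 0.07686 + 0.024472 = 0.31846 m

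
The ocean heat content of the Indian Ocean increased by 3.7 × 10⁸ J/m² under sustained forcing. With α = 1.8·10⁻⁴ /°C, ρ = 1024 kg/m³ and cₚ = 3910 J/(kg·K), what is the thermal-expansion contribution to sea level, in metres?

about 0.017 m

Δh = αQ/(ρcₚ) = 1.8×10⁻⁴ × 3.7×10⁸ / (1024 × 3910) ≈ 0.016634 m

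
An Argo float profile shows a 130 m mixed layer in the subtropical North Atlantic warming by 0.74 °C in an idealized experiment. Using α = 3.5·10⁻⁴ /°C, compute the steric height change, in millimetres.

Δh = αΔT·H = 3.5×10⁻⁴ × 0.74 × 130 = 0.03367 m

34 mm of thermosteric rise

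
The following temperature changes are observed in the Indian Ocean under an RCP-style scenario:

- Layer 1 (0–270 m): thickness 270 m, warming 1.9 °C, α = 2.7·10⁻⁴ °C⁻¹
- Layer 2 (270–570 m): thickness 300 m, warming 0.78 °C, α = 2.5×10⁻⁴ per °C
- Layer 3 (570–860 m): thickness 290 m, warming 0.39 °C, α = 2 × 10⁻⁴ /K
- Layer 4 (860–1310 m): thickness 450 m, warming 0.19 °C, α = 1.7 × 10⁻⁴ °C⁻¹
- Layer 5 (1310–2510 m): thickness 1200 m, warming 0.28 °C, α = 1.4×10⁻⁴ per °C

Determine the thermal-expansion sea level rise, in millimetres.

1.9 × 2.7×10⁻⁴ × 270 = 0.13851 m
270–570 m: 0.78 × 300 × 2.5×10⁻⁴ = 0.05850 m
570–860 m: 0.39 × 2×10⁻⁴ × 290 = 0.02262 m
Layer 4: 1.7×10⁻⁴ × 0.19 × 450 = 0.014535 m
Layer 5: 1200 × 0.28 × 1.4×10⁻⁴ = 0.04704 m
Δh = 0.13851 + 0.05850 + 0.02262 + 0.014535 + 0.04704 = 0.281205 m ≈ 280 mm

280 mm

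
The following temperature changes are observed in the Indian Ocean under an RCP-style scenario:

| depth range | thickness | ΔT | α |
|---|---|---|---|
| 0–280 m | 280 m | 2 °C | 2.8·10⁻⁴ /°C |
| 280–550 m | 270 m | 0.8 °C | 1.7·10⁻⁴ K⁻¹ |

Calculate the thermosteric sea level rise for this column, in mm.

2.8×10⁻⁴ × 280 × 2 = 0.15680 m
1.7×10⁻⁴ × 270 × 0.8 = 0.03672 m
Δh = 0.15680 + 0.03672 = 0.19352 m ≈ 190 mm

Δh = 190 mm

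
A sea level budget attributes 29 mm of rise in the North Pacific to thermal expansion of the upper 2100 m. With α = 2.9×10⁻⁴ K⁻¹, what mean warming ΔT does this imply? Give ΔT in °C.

0.0476 °C

ΔT = Δh/(αH) = 0.029 / (2.9×10⁻⁴ × 2100) ≈ 0.04762 °C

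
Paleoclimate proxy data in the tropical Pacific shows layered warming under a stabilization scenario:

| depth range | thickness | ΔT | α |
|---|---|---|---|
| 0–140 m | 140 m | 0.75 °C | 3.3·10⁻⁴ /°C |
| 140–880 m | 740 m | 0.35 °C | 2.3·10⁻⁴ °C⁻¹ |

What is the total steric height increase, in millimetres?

0.75 × 3.3×10⁻⁴ × 140 = 0.03465 m
140–880 m: 740 × 2.3×10⁻⁴ × 0.35 = 0.05957 m
Δh = 0.03465 + 0.05957 = 0.09422 m

94.2 mm of thermosteric rise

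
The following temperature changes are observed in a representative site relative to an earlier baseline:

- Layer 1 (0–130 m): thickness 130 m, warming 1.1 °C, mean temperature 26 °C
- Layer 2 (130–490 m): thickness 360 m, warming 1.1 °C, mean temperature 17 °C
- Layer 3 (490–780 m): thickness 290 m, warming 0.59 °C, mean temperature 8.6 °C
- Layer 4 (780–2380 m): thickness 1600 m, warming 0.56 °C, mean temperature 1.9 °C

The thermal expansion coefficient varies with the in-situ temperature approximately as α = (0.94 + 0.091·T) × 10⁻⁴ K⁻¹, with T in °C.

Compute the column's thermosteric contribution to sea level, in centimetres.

about 27 cm

Layer 1: α = (0.94 + 0.091×26)×10⁻⁴ = 3.306×10⁻⁴ K⁻¹
Layer 2: α = (0.94 + 0.091×17)×10⁻⁴ = 2.487×10⁻⁴ K⁻¹
Layer 3: α = (0.94 + 0.091×8.6)×10⁻⁴ = 1.7226×10⁻⁴ K⁻¹
Layer 4: α = (0.94 + 0.091×1.9)×10⁻⁴ = 1.1129×10⁻⁴ K⁻¹
Layer 1: 1.1 × 3.306×10⁻⁴ × 130 = 0.0472758 m
Layer 2: 2.487×10⁻⁴ × 360 × 1.1 = 0.0984852 m
490–780 m: 290 × 0.59 × 1.7226×10⁻⁴ = 0.029473686 m
1600 × 1.1129×10⁻⁴ × 0.56 = 0.09971584 m
Δh = 0.0472758 + 0.0984852 + 0.029473686 + 0.09971584 = 0.274950526 m ≈ 27 cm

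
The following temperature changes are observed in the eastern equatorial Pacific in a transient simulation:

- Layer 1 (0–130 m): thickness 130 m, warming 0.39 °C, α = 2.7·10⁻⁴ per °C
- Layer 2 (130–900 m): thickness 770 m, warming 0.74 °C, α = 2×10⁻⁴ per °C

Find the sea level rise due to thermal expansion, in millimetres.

Layer 1: 2.7×10⁻⁴ × 0.39 × 130 = 0.013689 m
130–900 m: 2×10⁻⁴ × 770 × 0.74 = 0.11396 m
Δh = 0.013689 + 0.11396 = 0.127649 m

Δh = 128 mm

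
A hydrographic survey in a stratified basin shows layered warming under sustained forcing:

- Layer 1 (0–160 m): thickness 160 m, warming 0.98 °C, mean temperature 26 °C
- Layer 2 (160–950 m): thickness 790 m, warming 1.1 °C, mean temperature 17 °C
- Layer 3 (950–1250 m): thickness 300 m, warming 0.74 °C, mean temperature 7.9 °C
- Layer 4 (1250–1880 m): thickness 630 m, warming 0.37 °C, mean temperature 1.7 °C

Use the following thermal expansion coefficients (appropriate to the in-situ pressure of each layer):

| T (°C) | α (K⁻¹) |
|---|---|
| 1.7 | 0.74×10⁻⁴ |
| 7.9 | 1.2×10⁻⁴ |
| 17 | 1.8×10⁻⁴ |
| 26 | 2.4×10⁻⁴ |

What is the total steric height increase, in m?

Layer 1 at 26 °C → α = 2.4×10⁻⁴ K⁻¹
Layer 2 at 17 °C → α = 1.8×10⁻⁴ K⁻¹
Layer 3 at 7.9 °C → α = 1.2×10⁻⁴ K⁻¹
Layer 4 at 1.7 °C → α = 0.74×10⁻⁴ K⁻¹
Layer 1: 0.98 × 160 × 2.4×10⁻⁴ = 0.037632 m
Layer 2: 790 × 1.8×10⁻⁴ × 1.1 = 0.15642 m
0.74 × 1.2×10⁻⁴ × 300 = 0.02664 m
1250–1880 m: 0.37 × 630 × 0.74×10⁻⁴ = 0.0172494 m
Δh = 0.037632 + 0.15642 + 0.02664 + 0.0172494 = 0.2379414 m

Δh = 0.24 m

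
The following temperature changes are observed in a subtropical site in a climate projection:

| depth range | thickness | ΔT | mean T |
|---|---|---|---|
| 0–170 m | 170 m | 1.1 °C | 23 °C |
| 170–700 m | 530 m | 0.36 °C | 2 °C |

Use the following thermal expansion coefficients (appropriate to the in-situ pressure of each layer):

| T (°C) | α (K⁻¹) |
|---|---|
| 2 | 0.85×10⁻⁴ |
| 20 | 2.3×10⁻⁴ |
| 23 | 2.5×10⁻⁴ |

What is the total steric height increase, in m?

Δh ≈ 0.0630 m

Layer 1 at 23 °C → α = 2.5×10⁻⁴ K⁻¹
Layer 2 at 2 °C → α = 0.85×10⁻⁴ K⁻¹
0–170 m: 170 × 1.1 × 2.5×10⁻⁴ = 0.04675 m
Layer 2: 0.85×10⁻⁴ × 0.36 × 530 = 0.016218 m
Δh = 0.04675 + 0.016218 = 0.062968 m ≈ 0.0630 m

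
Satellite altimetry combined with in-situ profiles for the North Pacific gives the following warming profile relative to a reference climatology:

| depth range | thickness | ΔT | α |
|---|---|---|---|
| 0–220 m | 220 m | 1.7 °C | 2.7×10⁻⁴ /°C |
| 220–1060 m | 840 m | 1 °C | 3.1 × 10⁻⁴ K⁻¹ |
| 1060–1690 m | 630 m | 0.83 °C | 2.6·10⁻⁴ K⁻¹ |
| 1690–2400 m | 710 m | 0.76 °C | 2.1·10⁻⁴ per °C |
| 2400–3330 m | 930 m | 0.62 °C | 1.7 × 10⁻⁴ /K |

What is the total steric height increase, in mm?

Layer 1: 1.7 × 2.7×10⁻⁴ × 220 = 0.10098 m
Layer 2: 3.1×10⁻⁴ × 1 × 840 = 0.26040 m
630 × 2.6×10⁻⁴ × 0.83 = 0.135954 m
0.76 × 2.1×10⁻⁴ × 710 = 0.113316 m
Layer 5: 1.7×10⁻⁴ × 0.62 × 930 = 0.098022 m
Δh = 0.10098 + 0.26040 + 0.135954 + 0.113316 + 0.098022 = 0.708672 m

Δh ≈ 709 mm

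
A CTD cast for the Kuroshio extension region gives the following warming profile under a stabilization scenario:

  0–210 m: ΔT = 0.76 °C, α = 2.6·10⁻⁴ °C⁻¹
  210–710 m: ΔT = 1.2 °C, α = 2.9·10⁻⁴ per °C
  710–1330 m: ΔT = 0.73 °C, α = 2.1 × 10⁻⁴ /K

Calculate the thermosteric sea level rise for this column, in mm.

Layer 1: 210 × 2.6×10⁻⁴ × 0.76 = 0.041496 m
2.9×10⁻⁴ × 500 × 1.2 = 0.17400 m
620 × 0.73 × 2.1×10⁻⁴ = 0.095046 m
Δh = 0.041496 + 0.17400 + 0.095046 = 0.310542 m ≈ 311 mm

311 mm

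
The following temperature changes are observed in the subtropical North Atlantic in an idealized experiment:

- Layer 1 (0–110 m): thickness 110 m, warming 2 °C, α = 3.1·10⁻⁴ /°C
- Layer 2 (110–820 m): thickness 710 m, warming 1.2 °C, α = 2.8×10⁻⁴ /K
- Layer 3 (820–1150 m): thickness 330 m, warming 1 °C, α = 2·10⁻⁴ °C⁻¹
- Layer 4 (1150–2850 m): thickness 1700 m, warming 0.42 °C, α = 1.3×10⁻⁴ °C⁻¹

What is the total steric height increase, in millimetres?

Layer 1: 3.1×10⁻⁴ × 2 × 110 = 0.06820 m
Layer 2: 2.8×10⁻⁴ × 710 × 1.2 = 0.23856 m
Layer 3: 330 × 1 × 2×10⁻⁴ = 0.06600 m
0.42 × 1.3×10⁻⁴ × 1700 = 0.09282 m
Δh = 0.06820 + 0.23856 + 0.06600 + 0.09282 = 0.46558 m

Δh = 466 mm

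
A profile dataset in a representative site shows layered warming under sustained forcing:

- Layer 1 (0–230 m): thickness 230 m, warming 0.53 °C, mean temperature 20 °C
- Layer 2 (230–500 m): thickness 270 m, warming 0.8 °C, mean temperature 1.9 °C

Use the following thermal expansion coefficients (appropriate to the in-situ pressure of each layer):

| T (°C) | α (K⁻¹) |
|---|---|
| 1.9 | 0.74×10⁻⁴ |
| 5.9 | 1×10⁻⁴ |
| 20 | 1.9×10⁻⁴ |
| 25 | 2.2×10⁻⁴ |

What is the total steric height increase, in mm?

Δh = 39.1 mm

Layer 1 at 20 °C → α = 1.9×10⁻⁴ K⁻¹
Layer 2 at 1.9 °C → α = 0.74×10⁻⁴ K⁻¹
0.53 × 1.9×10⁻⁴ × 230 = 0.023161 m
Layer 2: 0.8 × 270 × 0.74×10⁻⁴ = 0.015984 m
Δh = 0.023161 + 0.015984 = 0.039145 m ≈ 39.1 mm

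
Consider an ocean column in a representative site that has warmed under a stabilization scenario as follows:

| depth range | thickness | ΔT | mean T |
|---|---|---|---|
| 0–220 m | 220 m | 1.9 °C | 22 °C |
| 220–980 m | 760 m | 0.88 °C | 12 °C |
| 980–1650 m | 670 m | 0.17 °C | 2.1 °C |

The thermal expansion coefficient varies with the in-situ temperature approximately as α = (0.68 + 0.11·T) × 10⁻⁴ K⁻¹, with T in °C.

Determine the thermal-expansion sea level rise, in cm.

Δh ≈ 27.4 cm

Layer 1: α = (0.68 + 0.11×22)×10⁻⁴ = 3.1×10⁻⁴ K⁻¹
Layer 2: α = (0.68 + 0.11×12)×10⁻⁴ = 2×10⁻⁴ K⁻¹
Layer 3: α = (0.68 + 0.11×2.1)×10⁻⁴ = 0.911×10⁻⁴ K⁻¹
0–220 m: 220 × 1.9 × 3.1×10⁻⁴ = 0.12958 m
2×10⁻⁴ × 0.88 × 760 = 0.13376 m
670 × 0.911×10⁻⁴ × 0.17 = 0.01037629 m
Δh = 0.12958 + 0.13376 + 0.01037629 = 0.27371629 m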